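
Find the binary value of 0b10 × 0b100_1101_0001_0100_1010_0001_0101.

0b1001101000101001010000101010

Multiply each base-2 digit by 2, carrying:
  1×2 = 2 → write 0 carry 1
  0×2+1 = 1 → write 1
  1×2 = 2 → write 0 carry 1
  0×2+1 = 1 → write 1
  1×2 = 2 → write 0 carry 1
  0×2+1 = 1 → write 1
  0×2 = 0 → write 0
  0×2 = 0 → write 0
  0×2 = 0 → write 0
  1×2 = 2 → write 0 carry 1
  0×2+1 = 1 → write 1
  1×2 = 2 → write 0 carry 1
  0×2+1 = 1 → write 1
  0×2 = 0 → write 0
  1×2 = 2 → write 0 carry 1
  0×2+1 = 1 → write 1
  1×2 = 2 → write 0 carry 1
  0×2+1 = 1 → write 1
  0×2 = 0 → write 0
  0×2 = 0 → write 0
  1×2 = 2 → write 0 carry 1
  0×2+1 = 1 → write 1
  1×2 = 2 → write 0 carry 1
  1×2+1 = 3 → write 1 carry 1
  0×2+1 = 1 → write 1
  0×2 = 0 → write 0
  1×2 = 2 → write 0 carry 1
  remaining carry: 1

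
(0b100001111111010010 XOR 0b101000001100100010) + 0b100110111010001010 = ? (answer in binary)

0b110000101101111010

First 0b100001111111010010 XOR 0b101000001100100010 = 0b001001110011110000.
Add column by column in base 2, right to left:
  0+0 = 0
  0+1 = 1
  0+0 = 0
  0+1 = 1
  1+0 = 1
  1+0 = 1
  1+0 = 1
  1+1 = 0 carry 1
  0+0+1 = 1
  0+1 = 1
  1+1 = 0 carry 1
  1+1+1 = 1 carry 1
  1+0+1 = 0 carry 1
  0+1+1 = 0 carry 1
  0+1+1 = 0 carry 1
  1+0+1 = 0 carry 1
  0+0+1 = 1
  0+1 = 1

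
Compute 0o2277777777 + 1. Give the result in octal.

The trailing 8 digits are 7 (max in base 8), so adding 1 cascades: they roll to 0 and the next digit up increments.

0o2300000000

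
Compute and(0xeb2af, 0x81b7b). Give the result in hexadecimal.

0x8122b

AND each hex digit independently (no carries):
  e&8=8, b&1=1, 2&b=2, a&7=2, f&b=b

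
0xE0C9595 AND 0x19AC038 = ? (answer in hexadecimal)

0x0088010

AND each hex digit independently (no carries):
  E&1=0, 0&9=0, C&A=8, 9&C=8, 5&0=0, 9&3=1, 5&8=0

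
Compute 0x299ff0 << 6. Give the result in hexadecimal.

6 bits is not a whole number of base-16 digits; in binary: 1010011001111111110000 << 6 = 1010011001111111110000000000.

0xa67fc00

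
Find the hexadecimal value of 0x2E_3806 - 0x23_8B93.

0xAAC73

Subtract column by column in base 16:
  6-3 → 3
  0-9 → 7 (borrow)
  8-B-1 → C (borrow)
  3-8-1 → A (borrow)
  E-3-1 → A
  2-2 → 0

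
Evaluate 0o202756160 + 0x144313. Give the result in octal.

0o210017603

0x144313 = 0o5041423 in octal.
Add column by column in base 8, right to left:
  0+3 = 3
  6+2 = 0 carry 1
  1+4+1 = 6
  6+1 = 7
  5+4 = 1 carry 1
  7+0+1 = 0 carry 1
  2+5+1 = 0 carry 1
  0+0+1 = 1
  2+0 = 2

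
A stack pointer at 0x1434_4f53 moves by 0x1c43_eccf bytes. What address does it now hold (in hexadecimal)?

0x30783c22

Add column by column in base 16, right to left:
  3+f = 2 carry 1
  5+c+1 = 2 carry 1
  f+c+1 = c carry 1
  4+e+1 = 3 carry 1
  4+3+1 = 8
  3+4 = 7
  4+c = 0 carry 1
  1+1+1 = 3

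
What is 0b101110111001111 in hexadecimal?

0x5DCF

Group the bits into nibbles: 0101 1101 1100 1111 → 5DCF.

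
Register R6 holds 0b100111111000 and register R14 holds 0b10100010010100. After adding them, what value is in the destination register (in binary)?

Add column by column in base 2, right to left:
  0+0 = 0
  0+0 = 0
  0+1 = 1
  1+0 = 1
  1+1 = 0 carry 1
  1+0+1 = 0 carry 1
  1+0+1 = 0 carry 1
  1+1+1 = 1 carry 1
  1+0+1 = 0 carry 1
  0+0+1 = 1
  0+0 = 0
  1+1 = 0 carry 1
  0+0+1 = 1
  0+1 = 1

0b11001010001100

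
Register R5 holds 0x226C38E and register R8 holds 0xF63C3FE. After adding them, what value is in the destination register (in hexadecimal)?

0x118A878C

Add column by column in base 16, right to left:
  E+E = C carry 1
  8+F+1 = 8 carry 1
  3+3+1 = 7
  C+C = 8 carry 1
  6+3+1 = A
  2+6 = 8
  2+F = 1 carry 1
  final carry 1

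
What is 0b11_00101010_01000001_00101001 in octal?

0o312440451

Group the bits in threes: 011 001 010 100 100 000 100 101 001 → 312440451.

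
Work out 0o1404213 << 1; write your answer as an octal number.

0o3010426

1 bits is not a whole number of base-8 digits; in binary: 1100000100010001011 << 1 = 11000001000100010110.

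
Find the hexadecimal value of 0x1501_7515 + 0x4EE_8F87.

Add column by column in base 16, right to left:
  5+7 = C
  1+8 = 9
  5+F = 4 carry 1
  7+8+1 = 0 carry 1
  1+E+1 = 0 carry 1
  0+E+1 = F
  5+4 = 9
  1+0 = 1

0x19F0049C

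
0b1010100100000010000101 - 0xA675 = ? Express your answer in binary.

0b1010011001101000010000

0xA675 = 0b1010011001110101 in binary.
Subtract column by column in base 2:
  1-1 → 0
  0-0 → 0
  1-1 → 0
  0-0 → 0
  0-1 → 1 (borrow)
  0-1-1 → 0 (borrow)
  0-1-1 → 0 (borrow)
  1-0-1 → 0
  0-0 → 0
  0-1 → 1 (borrow)
  0-1-1 → 0 (borrow)
  0-0-1 → 1 (borrow)
  0-0-1 → 1 (borrow)
  0-1-1 → 0 (borrow)
  1-0-1 → 0
  0-1 → 1 (borrow)
  0-0-1 → 1 (borrow)
  1-0-1 → 0
  0-0 → 0
  1-0 → 1
  0-0 → 0
  1-0 → 1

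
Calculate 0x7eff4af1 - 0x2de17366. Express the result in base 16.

0x511dd78b

Subtract column by column in base 16:
  1-6 → b (borrow)
  f-6-1 → 8
  a-3 → 7
  4-7 → d (borrow)
  f-1-1 → d
  f-e → 1
  e-d → 1
  7-2 → 5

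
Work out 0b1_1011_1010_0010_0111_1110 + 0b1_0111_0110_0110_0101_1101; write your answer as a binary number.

0b1100110000100011011011

Add column by column in base 2, right to left:
  0+1 = 1
  1+0 = 1
  1+1 = 0 carry 1
  1+1+1 = 1 carry 1
  1+1+1 = 1 carry 1
  1+0+1 = 0 carry 1
  1+1+1 = 1 carry 1
  0+0+1 = 1
  0+0 = 0
  1+1 = 0 carry 1
  0+1+1 = 0 carry 1
  0+0+1 = 1
  0+0 = 0
  1+1 = 0 carry 1
  0+1+1 = 0 carry 1
  1+0+1 = 0 carry 1
  1+1+1 = 1 carry 1
  1+1+1 = 1 carry 1
  0+1+1 = 0 carry 1
  1+0+1 = 0 carry 1
  1+1+1 = 1 carry 1
  final carry 1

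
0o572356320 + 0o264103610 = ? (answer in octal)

0o1056462130

Add column by column in base 8, right to left:
  0+0 = 0
  2+1 = 3
  3+6 = 1 carry 1
  6+3+1 = 2 carry 1
  5+0+1 = 6
  3+1 = 4
  2+4 = 6
  7+6 = 5 carry 1
  5+2+1 = 0 carry 1
  final carry 1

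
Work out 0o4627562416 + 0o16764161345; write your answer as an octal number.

Add column by column in base 8, right to left:
  6+5 = 3 carry 1
  1+4+1 = 6
  4+3 = 7
  2+1 = 3
  6+6 = 4 carry 1
  5+1+1 = 7
  7+4 = 3 carry 1
  2+6+1 = 1 carry 1
  6+7+1 = 6 carry 1
  4+6+1 = 3 carry 1
  0+1+1 = 2

0o23613743763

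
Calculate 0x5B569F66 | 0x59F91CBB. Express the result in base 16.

0x5BFF9FFF

OR each hex digit independently (no carries):
  5|5=5, B|9=B, 5|F=F, 6|9=F, 9|1=9, F|C=F, 6|B=F, 6|B=F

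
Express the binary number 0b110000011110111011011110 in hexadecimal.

Group the bits into nibbles: 1100 0001 1110 1110 1101 1110 → C1EEDE.

0xC1EEDE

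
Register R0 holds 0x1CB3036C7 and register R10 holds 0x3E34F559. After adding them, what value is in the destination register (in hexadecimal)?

0x209652C20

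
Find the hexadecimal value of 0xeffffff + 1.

The trailing 6 digits are F (max in base 16), so adding 1 cascades: they roll to 0 and the next digit up increments.

0xf000000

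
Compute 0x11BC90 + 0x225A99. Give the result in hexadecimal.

Add column by column in base 16, right to left:
  0+9 = 9
  9+9 = 2 carry 1
  C+A+1 = 7 carry 1
  B+5+1 = 1 carry 1
  1+2+1 = 4
  1+2 = 3

0x341729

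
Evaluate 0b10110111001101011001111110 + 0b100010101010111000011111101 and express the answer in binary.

0b111001100100100011101111011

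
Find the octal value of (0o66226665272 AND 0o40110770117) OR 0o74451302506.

0o66226665272 AND 0o40110770117 = 0o40000660012.
Then OR with 0o74451302506.

0o74451762516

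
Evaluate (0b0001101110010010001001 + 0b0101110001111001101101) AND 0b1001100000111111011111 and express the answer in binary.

Add column by column in base 2, right to left:
  1+1 = 0 carry 1
  0+0+1 = 1
  0+1 = 1
  1+1 = 0 carry 1
  0+0+1 = 1
  0+1 = 1
  0+1 = 1
  1+0 = 1
  0+0 = 0
  0+1 = 1
  1+1 = 0 carry 1
  0+1+1 = 0 carry 1
  0+1+1 = 0 carry 1
  1+0+1 = 0 carry 1
  1+0+1 = 0 carry 1
  1+0+1 = 0 carry 1
  0+1+1 = 0 carry 1
  1+1+1 = 1 carry 1
  1+1+1 = 1 carry 1
  0+0+1 = 1
  0+1 = 1
Sum = 0b111100000001011110110; now AND with 0b1001100000111111011111:
  0111100000001011110110
& 1001100000111111011111
= 0001100000001011010110

0b1100000001011010110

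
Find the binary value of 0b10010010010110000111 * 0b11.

Multiply each base-2 digit by 3, carrying:
  1×3 = 3 → write 1 carry 1
  1×3+1 = 4 → write 0 carry 2
  1×3+2 = 5 → write 1 carry 2
  0×3+2 = 2 → write 0 carry 1
  0×3+1 = 1 → write 1
  0×3 = 0 → write 0
  0×3 = 0 → write 0
  1×3 = 3 → write 1 carry 1
  1×3+1 = 4 → write 0 carry 2
  0×3+2 = 2 → write 0 carry 1
  1×3+1 = 4 → write 0 carry 2
  0×3+2 = 2 → write 0 carry 1
  0×3+1 = 1 → write 1
  1×3 = 3 → write 1 carry 1
  0×3+1 = 1 → write 1
  0×3 = 0 → write 0
  1×3 = 3 → write 1 carry 1
  0×3+1 = 1 → write 1
  0×3 = 0 → write 0
  1×3 = 3 → write 1 carry 1
  remaining carry: 1

0b110110111000010010101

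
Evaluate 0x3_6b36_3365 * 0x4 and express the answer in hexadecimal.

0xdacd8cd94

Multiply each base-16 digit by 4, carrying:
  5×4 = 20 → write 4 carry 1
  6×4+1 = 25 → write 9 carry 1
  3×4+1 = 13 → write d
  3×4 = 12 → write c
  6×4 = 24 → write 8 carry 1
  3×4+1 = 13 → write d
  b×4 = 44 → write c carry 2
  6×4+2 = 26 → write a carry 1
  3×4+1 = 13 → write d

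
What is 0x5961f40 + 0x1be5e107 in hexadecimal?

0x217c0047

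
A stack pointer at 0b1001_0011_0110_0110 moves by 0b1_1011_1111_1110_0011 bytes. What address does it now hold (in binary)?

Add column by column in base 2, right to left:
  0+1 = 1
  1+1 = 0 carry 1
  1+0+1 = 0 carry 1
  0+0+1 = 1
  0+0 = 0
  1+1 = 0 carry 1
  1+1+1 = 1 carry 1
  0+1+1 = 0 carry 1
  1+1+1 = 1 carry 1
  1+1+1 = 1 carry 1
  0+1+1 = 0 carry 1
  0+1+1 = 0 carry 1
  1+1+1 = 1 carry 1
  0+1+1 = 0 carry 1
  0+0+1 = 1
  1+1 = 0 carry 1
  0+1+1 = 0 carry 1
  final carry 1

0b100101001101001001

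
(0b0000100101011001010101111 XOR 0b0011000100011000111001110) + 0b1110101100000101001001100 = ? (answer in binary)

0b10010001101000110110101101

First 0b0000100101011001010101111 XOR 0b0011000100011000111001110 = 0b0011100001000001101100001.
Add column by column in base 2, right to left:
  1+0 = 1
  0+0 = 0
  0+1 = 1
  0+1 = 1
  0+0 = 0
  1+0 = 1
  1+1 = 0 carry 1
  0+0+1 = 1
  1+0 = 1
  1+1 = 0 carry 1
  0+0+1 = 1
  0+1 = 1
  0+0 = 0
  0+0 = 0
  0+0 = 0
  1+0 = 1
  0+0 = 0
  0+1 = 1
  0+1 = 1
  0+0 = 0
  1+1 = 0 carry 1
  1+0+1 = 0 carry 1
  1+1+1 = 1 carry 1
  0+1+1 = 0 carry 1
  0+1+1 = 0 carry 1
  final carry 1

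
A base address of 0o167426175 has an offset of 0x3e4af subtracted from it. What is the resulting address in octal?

0o166443716

0x3e4af = 0o762257 in octal.
Subtract column by column in base 8:
  5-7 → 6 (borrow)
  7-5-1 → 1
  1-2 → 7 (borrow)
  6-2-1 → 3
  2-6 → 4 (borrow)
  4-7-1 → 4 (borrow)
  7-0-1 → 6
  6-0 → 6
  1-0 → 1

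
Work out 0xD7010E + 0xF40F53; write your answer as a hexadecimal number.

Add column by column in base 16, right to left:
  E+3 = 1 carry 1
  0+5+1 = 6
  1+F = 0 carry 1
  0+0+1 = 1
  7+4 = B
  D+F = C carry 1
  final carry 1

0x1CB1061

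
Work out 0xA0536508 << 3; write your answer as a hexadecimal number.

0x5029B2840

3 bits is not a whole number of base-16 digits; in binary: 10100000010100110110010100001000 << 3 = 10100000010100110110010100001000000.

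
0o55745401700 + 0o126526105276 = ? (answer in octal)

Add column by column in base 8, right to left:
  0+6 = 6
  0+7 = 7
  7+2 = 1 carry 1
  1+5+1 = 7
  0+0 = 0
  4+1 = 5
  5+6 = 3 carry 1
  4+2+1 = 7
  7+5 = 4 carry 1
  5+6+1 = 4 carry 1
  5+2+1 = 0 carry 1
  0+1+1 = 2

0o204473507176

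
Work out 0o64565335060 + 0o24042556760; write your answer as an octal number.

Add column by column in base 8, right to left:
  0+0 = 0
  6+6 = 4 carry 1
  0+7+1 = 0 carry 1
  5+6+1 = 4 carry 1
  3+5+1 = 1 carry 1
  3+5+1 = 1 carry 1
  5+2+1 = 0 carry 1
  6+4+1 = 3 carry 1
  5+0+1 = 6
  4+4 = 0 carry 1
  6+2+1 = 1 carry 1
  final carry 1

0o110630114040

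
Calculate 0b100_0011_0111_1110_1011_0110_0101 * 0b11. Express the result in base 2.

0b1100101001111100001000101111

Multiply each base-2 digit by 3, carrying:
  1×3 = 3 → write 1 carry 1
  0×3+1 = 1 → write 1
  1×3 = 3 → write 1 carry 1
  0×3+1 = 1 → write 1
  0×3 = 0 → write 0
  1×3 = 3 → write 1 carry 1
  1×3+1 = 4 → write 0 carry 2
  0×3+2 = 2 → write 0 carry 1
  1×3+1 = 4 → write 0 carry 2
  1×3+2 = 5 → write 1 carry 2
  0×3+2 = 2 → write 0 carry 1
  1×3+1 = 4 → write 0 carry 2
  0×3+2 = 2 → write 0 carry 1
  1×3+1 = 4 → write 0 carry 2
  1×3+2 = 5 → write 1 carry 2
  1×3+2 = 5 → write 1 carry 2
  1×3+2 = 5 → write 1 carry 2
  1×3+2 = 5 → write 1 carry 2
  1×3+2 = 5 → write 1 carry 2
  0×3+2 = 2 → write 0 carry 1
  1×3+1 = 4 → write 0 carry 2
  1×3+2 = 5 → write 1 carry 2
  0×3+2 = 2 → write 0 carry 1
  0×3+1 = 1 → write 1
  0×3 = 0 → write 0
  0×3 = 0 → write 0
  1×3 = 3 → write 1 carry 1
  remaining carry: 1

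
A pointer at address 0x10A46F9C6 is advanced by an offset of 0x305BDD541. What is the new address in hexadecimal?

Add column by column in base 16, right to left:
  6+1 = 7
  C+4 = 0 carry 1
  9+5+1 = F
  F+D = C carry 1
  6+D+1 = 4 carry 1
  4+B+1 = 0 carry 1
  A+5+1 = 0 carry 1
  0+0+1 = 1
  1+3 = 4

0x41004CF07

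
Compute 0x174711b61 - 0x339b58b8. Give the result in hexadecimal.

Subtract column by column in base 16:
  1-8 → 9 (borrow)
  6-b-1 → a (borrow)
  b-8-1 → 2
  1-5 → c (borrow)
  1-b-1 → 5 (borrow)
  7-9-1 → d (borrow)
  4-3-1 → 0
  7-3 → 4
  1-0 → 1

0x140d5c2a9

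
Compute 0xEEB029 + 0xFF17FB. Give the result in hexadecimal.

Add column by column in base 16, right to left:
  9+B = 4 carry 1
  2+F+1 = 2 carry 1
  0+7+1 = 8
  B+1 = C
  E+F = D carry 1
  E+F+1 = E carry 1
  final carry 1

0x1EDC824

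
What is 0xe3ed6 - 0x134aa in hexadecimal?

0xd0a2c

Subtract column by column in base 16:
  6-a → c (borrow)
  d-a-1 → 2
  e-4 → a
  3-3 → 0
  e-1 → d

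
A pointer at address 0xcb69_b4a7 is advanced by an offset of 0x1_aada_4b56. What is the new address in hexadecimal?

Add column by column in base 16, right to left:
  7+6 = d
  a+5 = f
  4+b = f
  b+4 = f
  9+a = 3 carry 1
  6+d+1 = 4 carry 1
  b+a+1 = 6 carry 1
  c+a+1 = 7 carry 1
  0+1+1 = 2

0x27643fffd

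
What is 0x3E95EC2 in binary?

0b11111010010101111011000010

Expand each hex digit to 4 bits: 3=0011 E=1110 9=1001 5=0101 E=1110 C=1100 2=0010.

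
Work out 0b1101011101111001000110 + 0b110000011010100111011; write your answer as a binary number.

0b10011100001001110000001

Add column by column in base 2, right to left:
  0+1 = 1
  1+1 = 0 carry 1
  1+0+1 = 0 carry 1
  0+1+1 = 0 carry 1
  0+1+1 = 0 carry 1
  0+1+1 = 0 carry 1
  1+0+1 = 0 carry 1
  0+0+1 = 1
  0+1 = 1
  1+0 = 1
  1+1 = 0 carry 1
  1+0+1 = 0 carry 1
  1+1+1 = 1 carry 1
  0+1+1 = 0 carry 1
  1+0+1 = 0 carry 1
  1+0+1 = 0 carry 1
  1+0+1 = 0 carry 1
  0+0+1 = 1
  1+0 = 1
  0+1 = 1
  1+1 = 0 carry 1
  1+0+1 = 0 carry 1
  final carry 1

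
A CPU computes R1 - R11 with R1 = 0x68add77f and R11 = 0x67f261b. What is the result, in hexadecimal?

0x622eb164

Subtract column by column in base 16:
  f-b → 4
  7-1 → 6
  7-6 → 1
  d-2 → b
  d-f → e (borrow)
  a-7-1 → 2
  8-6 → 2
  6-0 → 6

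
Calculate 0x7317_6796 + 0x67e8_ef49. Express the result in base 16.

Add column by column in base 16, right to left:
  6+9 = f
  9+4 = d
  7+f = 6 carry 1
  6+e+1 = 5 carry 1
  7+8+1 = 0 carry 1
  1+e+1 = 0 carry 1
  3+7+1 = b
  7+6 = d

0xdb0056df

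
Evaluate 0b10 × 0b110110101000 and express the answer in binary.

0b1101101010000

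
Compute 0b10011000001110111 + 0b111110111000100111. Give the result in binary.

Add column by column in base 2, right to left:
  1+1 = 0 carry 1
  1+1+1 = 1 carry 1
  1+1+1 = 1 carry 1
  0+0+1 = 1
  1+0 = 1
  1+1 = 0 carry 1
  1+0+1 = 0 carry 1
  0+0+1 = 1
  0+0 = 0
  0+1 = 1
  0+1 = 1
  0+1 = 1
  1+0 = 1
  1+1 = 0 carry 1
  0+1+1 = 0 carry 1
  0+1+1 = 0 carry 1
  1+1+1 = 1 carry 1
  0+1+1 = 0 carry 1
  final carry 1

0b1010001111010011110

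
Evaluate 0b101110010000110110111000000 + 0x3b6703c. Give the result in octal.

0b101110010000110110111000000 = 0o562066700 in octal.
0x3b6703c = 0o355470074 in octal.
Add column by column in base 8, right to left:
  0+4 = 4
  0+7 = 7
  7+0 = 7
  6+0 = 6
  6+7 = 5 carry 1
  0+4+1 = 5
  2+5 = 7
  6+5 = 3 carry 1
  5+3+1 = 1 carry 1
  final carry 1

0o1137556774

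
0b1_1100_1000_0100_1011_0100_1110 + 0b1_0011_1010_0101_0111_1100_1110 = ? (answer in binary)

Add column by column in base 2, right to left:
  0+0 = 0
  1+1 = 0 carry 1
  1+1+1 = 1 carry 1
  1+1+1 = 1 carry 1
  0+0+1 = 1
  0+0 = 0
  1+1 = 0 carry 1
  0+1+1 = 0 carry 1
  1+1+1 = 1 carry 1
  1+1+1 = 1 carry 1
  0+1+1 = 0 carry 1
  1+0+1 = 0 carry 1
  0+1+1 = 0 carry 1
  0+0+1 = 1
  1+1 = 0 carry 1
  0+0+1 = 1
  0+0 = 0
  0+1 = 1
  0+0 = 0
  1+1 = 0 carry 1
  0+1+1 = 0 carry 1
  0+1+1 = 0 carry 1
  1+0+1 = 0 carry 1
  1+0+1 = 0 carry 1
  1+1+1 = 1 carry 1
  final carry 1

0b11000000101010001100011100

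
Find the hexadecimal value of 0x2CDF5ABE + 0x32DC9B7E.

0x5FBBF63C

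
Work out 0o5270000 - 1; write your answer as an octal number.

0o5267777

The trailing 4 digits are 0, so subtracting 1 borrows through: they become 7 and the next digit up decrements.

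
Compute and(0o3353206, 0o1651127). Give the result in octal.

AND each oct digit independently (no carries):
  3&1=1, 3&6=2, 5&5=5, 3&1=1, 2&1=0, 0&2=0, 6&7=6

0o1251006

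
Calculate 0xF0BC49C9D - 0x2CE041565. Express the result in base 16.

Subtract column by column in base 16:
  D-5 → 8
  9-6 → 3
  C-5 → 7
  9-1 → 8
  4-4 → 0
  C-0 → C
  B-E → D (borrow)
  0-C-1 → 3 (borrow)
  F-2-1 → C

0xC3DC08738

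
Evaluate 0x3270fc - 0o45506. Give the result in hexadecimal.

0o45506 = 0x4b46 in hexadecimal.
Subtract column by column in base 16:
  c-6 → 6
  f-4 → b
  0-b → 5 (borrow)
  7-4-1 → 2
  2-0 → 2
  3-0 → 3

0x3225b6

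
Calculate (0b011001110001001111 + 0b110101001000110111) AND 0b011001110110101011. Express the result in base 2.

0b1000110010000010

Add column by column in base 2, right to left:
  1+1 = 0 carry 1
  1+1+1 = 1 carry 1
  1+1+1 = 1 carry 1
  1+0+1 = 0 carry 1
  0+1+1 = 0 carry 1
  0+1+1 = 0 carry 1
  1+0+1 = 0 carry 1
  0+0+1 = 1
  0+0 = 0
  0+1 = 1
  1+0 = 1
  1+0 = 1
  1+1 = 0 carry 1
  0+0+1 = 1
  0+1 = 1
  1+0 = 1
  1+1 = 0 carry 1
  0+1+1 = 0 carry 1
  final carry 1
Sum = 0b1001110111010000110; now AND with 0b011001110110101011:
  1001110111010000110
& 0011001110110101011
= 0001000110010000010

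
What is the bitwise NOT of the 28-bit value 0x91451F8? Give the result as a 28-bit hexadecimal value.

Each hex digit d becomes F−d:
  9→6, 1→E, 4→B, 5→A, 1→E, F→0, 8→7

0x6EBAE07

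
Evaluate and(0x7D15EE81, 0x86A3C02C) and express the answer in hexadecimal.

0x0401C000

AND each hex digit independently (no carries):
  7&8=0, D&6=4, 1&A=0, 5&3=1, E&C=C, E&0=0, 8&2=0, 1&C=0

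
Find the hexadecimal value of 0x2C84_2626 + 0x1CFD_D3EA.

Add column by column in base 16, right to left:
  6+A = 0 carry 1
  2+E+1 = 1 carry 1
  6+3+1 = A
  2+D = F
  4+D = 1 carry 1
  8+F+1 = 8 carry 1
  C+C+1 = 9 carry 1
  2+1+1 = 4

0x4981FA10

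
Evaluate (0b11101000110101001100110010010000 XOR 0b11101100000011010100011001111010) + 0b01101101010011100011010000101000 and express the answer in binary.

0b1110010001001111011111100010010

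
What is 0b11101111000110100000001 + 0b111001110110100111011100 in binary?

0b1010111101111011011011101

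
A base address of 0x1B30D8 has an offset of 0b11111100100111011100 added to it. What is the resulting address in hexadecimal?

0x2AFAB4

0b11111100100111011100 = 0xFC9DC in hexadecimal.
Add column by column in base 16, right to left:
  8+C = 4 carry 1
  D+D+1 = B carry 1
  0+9+1 = A
  3+C = F
  B+F = A carry 1
  1+0+1 = 2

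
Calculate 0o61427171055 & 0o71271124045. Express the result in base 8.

0o61021120045

AND each oct digit independently (no carries):
  6&7=6, 1&1=1, 4&2=0, 2&7=2, 7&1=1, 1&1=1, 7&2=2, 1&4=0, 0&0=0, 5&4=4, 5&5=5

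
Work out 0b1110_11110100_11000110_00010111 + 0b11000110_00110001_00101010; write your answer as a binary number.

Add column by column in base 2, right to left:
  1+0 = 1
  1+1 = 0 carry 1
  1+0+1 = 0 carry 1
  0+1+1 = 0 carry 1
  1+0+1 = 0 carry 1
  0+1+1 = 0 carry 1
  0+0+1 = 1
  0+0 = 0
  0+1 = 1
  1+0 = 1
  1+0 = 1
  0+0 = 0
  0+1 = 1
  0+1 = 1
  1+0 = 1
  1+0 = 1
  0+0 = 0
  0+1 = 1
  1+1 = 0 carry 1
  0+0+1 = 1
  1+0 = 1
  1+0 = 1
  1+1 = 0 carry 1
  1+1+1 = 1 carry 1
  0+0+1 = 1
  1+0 = 1
  1+0 = 1
  1+0 = 1

0b1111101110101111011101000001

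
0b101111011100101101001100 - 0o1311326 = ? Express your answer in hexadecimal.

0b101111011100101101001100 = 0xbdcb4c in hexadecimal.
0o1311326 = 0x592d6 in hexadecimal.
Subtract column by column in base 16:
  c-6 → 6
  4-d → 7 (borrow)
  b-2-1 → 8
  c-9 → 3
  d-5 → 8
  b-0 → b

0xb83876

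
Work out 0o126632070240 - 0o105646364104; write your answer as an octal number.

0o20763504134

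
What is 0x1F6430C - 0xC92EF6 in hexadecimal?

0x12D1416

Subtract column by column in base 16:
  C-6 → 6
  0-F → 1 (borrow)
  3-E-1 → 4 (borrow)
  4-2-1 → 1
  6-9 → D (borrow)
  F-C-1 → 2
  1-0 → 1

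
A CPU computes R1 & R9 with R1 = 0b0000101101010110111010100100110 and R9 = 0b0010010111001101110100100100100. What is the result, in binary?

0b0000000101000100110000100100100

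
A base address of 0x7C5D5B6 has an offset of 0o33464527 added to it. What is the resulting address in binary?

0b1000001101000011111100001101

0x7C5D5B6 = 0b111110001011101010110110110 in binary.
0o33464527 = 0b11011100110100101010111 in binary.
Add column by column in base 2, right to left:
  0+1 = 1
  1+1 = 0 carry 1
  1+1+1 = 1 carry 1
  0+0+1 = 1
  1+1 = 0 carry 1
  1+0+1 = 0 carry 1
  0+1+1 = 0 carry 1
  1+0+1 = 0 carry 1
  1+1+1 = 1 carry 1
  0+0+1 = 1
  1+0 = 1
  0+1 = 1
  1+0 = 1
  0+1 = 1
  1+1 = 0 carry 1
  1+0+1 = 0 carry 1
  1+0+1 = 0 carry 1
  0+1+1 = 0 carry 1
  1+1+1 = 1 carry 1
  0+1+1 = 0 carry 1
  0+0+1 = 1
  0+1 = 1
  1+1 = 0 carry 1
  1+0+1 = 0 carry 1
  1+0+1 = 0 carry 1
  1+0+1 = 0 carry 1
  1+0+1 = 0 carry 1
  final carry 1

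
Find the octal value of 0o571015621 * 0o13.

Multiply each base-8 digit by 11, carrying:
  1×11 = 11 → write 3 carry 1
  2×11+1 = 23 → write 7 carry 2
  6×11+2 = 68 → write 4 carry 8
  5×11+8 = 63 → write 7 carry 7
  1×11+7 = 18 → write 2 carry 2
  0×11+2 = 2 → write 2
  1×11 = 11 → write 3 carry 1
  7×11+1 = 78 → write 6 carry 9
  5×11+9 = 64 → write 0 carry 8
  remaining carry: 10

0o10063227473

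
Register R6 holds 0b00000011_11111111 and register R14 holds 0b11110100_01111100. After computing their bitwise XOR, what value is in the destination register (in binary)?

0b1111011110000011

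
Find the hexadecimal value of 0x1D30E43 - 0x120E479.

Subtract column by column in base 16:
  3-9 → A (borrow)
  4-7-1 → C (borrow)
  E-4-1 → 9
  0-E → 2 (borrow)
  3-0-1 → 2
  D-2 → B
  1-1 → 0

0xB229CA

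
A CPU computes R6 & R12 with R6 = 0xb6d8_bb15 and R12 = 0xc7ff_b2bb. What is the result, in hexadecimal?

0x86d8b211

AND each hex digit independently (no carries):
  b&c=8, 6&7=6, d&f=d, 8&f=8, b&b=b, b&2=2, 1&b=1, 5&b=1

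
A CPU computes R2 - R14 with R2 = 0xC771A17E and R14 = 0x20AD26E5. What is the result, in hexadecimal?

Subtract column by column in base 16:
  E-5 → 9
  7-E → 9 (borrow)
  1-6-1 → A (borrow)
  A-2-1 → 7
  1-D → 4 (borrow)
  7-A-1 → C (borrow)
  7-0-1 → 6
  C-2 → A

0xA6C47A99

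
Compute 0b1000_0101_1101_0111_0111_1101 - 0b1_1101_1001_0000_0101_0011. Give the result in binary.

0b11010000100011100101010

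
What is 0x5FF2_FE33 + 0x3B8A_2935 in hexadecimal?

Add column by column in base 16, right to left:
  3+5 = 8
  3+3 = 6
  E+9 = 7 carry 1
  F+2+1 = 2 carry 1
  2+A+1 = D
  F+8 = 7 carry 1
  F+B+1 = B carry 1
  5+3+1 = 9

0x9B7D2768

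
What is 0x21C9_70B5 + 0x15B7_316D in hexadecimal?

0x3780A222

Add column by column in base 16, right to left:
  5+D = 2 carry 1
  B+6+1 = 2 carry 1
  0+1+1 = 2
  7+3 = A
  9+7 = 0 carry 1
  C+B+1 = 8 carry 1
  1+5+1 = 7
  2+1 = 3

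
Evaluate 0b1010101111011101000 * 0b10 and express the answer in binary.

Multiply each base-2 digit by 2, carrying:
  0×2 = 0 → write 0
  0×2 = 0 → write 0
  0×2 = 0 → write 0
  1×2 = 2 → write 0 carry 1
  0×2+1 = 1 → write 1
  1×2 = 2 → write 0 carry 1
  1×2+1 = 3 → write 1 carry 1
  1×2+1 = 3 → write 1 carry 1
  0×2+1 = 1 → write 1
  1×2 = 2 → write 0 carry 1
  1×2+1 = 3 → write 1 carry 1
  1×2+1 = 3 → write 1 carry 1
  1×2+1 = 3 → write 1 carry 1
  0×2+1 = 1 → write 1
  1×2 = 2 → write 0 carry 1
  0×2+1 = 1 → write 1
  1×2 = 2 → write 0 carry 1
  0×2+1 = 1 → write 1
  1×2 = 2 → write 0 carry 1
  remaining carry: 1

0b10101011110111010000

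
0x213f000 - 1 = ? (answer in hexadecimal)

The trailing 3 digits are 0, so subtracting 1 borrows through: they become F and the next digit up decrements.

0x213efff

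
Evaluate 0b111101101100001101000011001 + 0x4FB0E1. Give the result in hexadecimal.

0x805CAFA

0b111101101100001101000011001 = 0x7B61A19 in hexadecimal.
Add column by column in base 16, right to left:
  9+1 = A
  1+E = F
  A+0 = A
  1+B = C
  6+F = 5 carry 1
  B+4+1 = 0 carry 1
  7+0+1 = 8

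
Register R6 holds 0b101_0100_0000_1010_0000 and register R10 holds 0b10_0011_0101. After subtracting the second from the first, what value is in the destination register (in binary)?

Subtract column by column in base 2:
  0-1 → 1 (borrow)
  0-0-1 → 1 (borrow)
  0-1-1 → 0 (borrow)
  0-0-1 → 1 (borrow)
  0-1-1 → 0 (borrow)
  1-1-1 → 1 (borrow)
  0-0-1 → 1 (borrow)
  1-0-1 → 0
  0-0 → 0
  0-1 → 1 (borrow)
  0-0-1 → 1 (borrow)
  0-0-1 → 1 (borrow)
  0-0-1 → 1 (borrow)
  0-0-1 → 1 (borrow)
  1-0-1 → 0
  0-0 → 0
  1-0 → 1
  0-0 → 0
  1-0 → 1

0b1010011111001101011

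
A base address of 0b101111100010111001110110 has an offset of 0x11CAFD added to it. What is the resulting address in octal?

0o63774563

0b101111100010111001110110 = 0o57427166 in octal.
0x11CAFD = 0o4345375 in octal.
Add column by column in base 8, right to left:
  6+5 = 3 carry 1
  6+7+1 = 6 carry 1
  1+3+1 = 5
  7+5 = 4 carry 1
  2+4+1 = 7
  4+3 = 7
  7+4 = 3 carry 1
  5+0+1 = 6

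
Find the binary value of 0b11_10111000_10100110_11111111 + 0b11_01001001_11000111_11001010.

0b111000000100110111011001001

Add column by column in base 2, right to left:
  1+0 = 1
  1+1 = 0 carry 1
  1+0+1 = 0 carry 1
  1+1+1 = 1 carry 1
  1+0+1 = 0 carry 1
  1+0+1 = 0 carry 1
  1+1+1 = 1 carry 1
  1+1+1 = 1 carry 1
  0+1+1 = 0 carry 1
  1+1+1 = 1 carry 1
  1+1+1 = 1 carry 1
  0+0+1 = 1
  0+0 = 0
  1+0 = 1
  0+1 = 1
  1+1 = 0 carry 1
  0+1+1 = 0 carry 1
  0+0+1 = 1
  0+0 = 0
  1+1 = 0 carry 1
  1+0+1 = 0 carry 1
  1+0+1 = 0 carry 1
  0+1+1 = 0 carry 1
  1+0+1 = 0 carry 1
  1+1+1 = 1 carry 1
  1+1+1 = 1 carry 1
  final carry 1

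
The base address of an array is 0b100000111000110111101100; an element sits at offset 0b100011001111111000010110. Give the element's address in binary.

0b1000100001000110000000010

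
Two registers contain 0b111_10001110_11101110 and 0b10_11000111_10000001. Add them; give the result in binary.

0b10100101011001101111

Add column by column in base 2, right to left:
  0+1 = 1
  1+0 = 1
  1+0 = 1
  1+0 = 1
  0+0 = 0
  1+0 = 1
  1+0 = 1
  1+1 = 0 carry 1
  0+1+1 = 0 carry 1
  1+1+1 = 1 carry 1
  1+1+1 = 1 carry 1
  1+0+1 = 0 carry 1
  0+0+1 = 1
  0+0 = 0
  0+1 = 1
  1+1 = 0 carry 1
  1+0+1 = 0 carry 1
  1+1+1 = 1 carry 1
  1+0+1 = 0 carry 1
  final carry 1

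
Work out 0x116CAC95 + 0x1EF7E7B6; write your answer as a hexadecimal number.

Add column by column in base 16, right to left:
  5+6 = B
  9+B = 4 carry 1
  C+7+1 = 4 carry 1
  A+E+1 = 9 carry 1
  C+7+1 = 4 carry 1
  6+F+1 = 6 carry 1
  1+E+1 = 0 carry 1
  1+1+1 = 3

0x3064944B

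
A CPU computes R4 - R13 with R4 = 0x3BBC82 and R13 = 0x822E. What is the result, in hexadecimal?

Subtract column by column in base 16:
  2-E → 4 (borrow)
  8-2-1 → 5
  C-2 → A
  B-8 → 3
  B-0 → B
  3-0 → 3

0x3B3A54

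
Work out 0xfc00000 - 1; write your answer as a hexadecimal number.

0xfbfffff

The trailing 5 digits are 0, so subtracting 1 borrows through: they become F and the next digit up decrements.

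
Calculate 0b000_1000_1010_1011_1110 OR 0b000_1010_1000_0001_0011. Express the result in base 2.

0b0001010101010111111

OR bit by bit (1 where either bit is 1):
  0001000101010111110
| 0001010100000010011
= 0001010101010111111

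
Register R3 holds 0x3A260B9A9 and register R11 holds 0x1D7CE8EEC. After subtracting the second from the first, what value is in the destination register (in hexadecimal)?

Subtract column by column in base 16:
  9-C → D (borrow)
  A-E-1 → B (borrow)
  9-E-1 → A (borrow)
  B-8-1 → 2
  0-E → 2 (borrow)
  6-C-1 → 9 (borrow)
  2-7-1 → A (borrow)
  A-D-1 → C (borrow)
  3-1-1 → 1

0x1CA922ABD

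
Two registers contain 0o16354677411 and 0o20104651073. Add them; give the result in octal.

0o36461550504

Add column by column in base 8, right to left:
  1+3 = 4
  1+7 = 0 carry 1
  4+0+1 = 5
  7+1 = 0 carry 1
  7+5+1 = 5 carry 1
  6+6+1 = 5 carry 1
  4+4+1 = 1 carry 1
  5+0+1 = 6
  3+1 = 4
  6+0 = 6
  1+2 = 3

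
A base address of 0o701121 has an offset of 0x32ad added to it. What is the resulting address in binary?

0o701121 = 0b111000001001010001 in binary.
0x32ad = 0b11001010101101 in binary.
Add column by column in base 2, right to left:
  1+1 = 0 carry 1
  0+0+1 = 1
  0+1 = 1
  0+1 = 1
  1+0 = 1
  0+1 = 1
  1+0 = 1
  0+1 = 1
  0+0 = 0
  1+1 = 0 carry 1
  0+0+1 = 1
  0+0 = 0
  0+1 = 1
  0+1 = 1
  0+0 = 0
  1+0 = 1
  1+0 = 1
  1+0 = 1

0b111011010011111110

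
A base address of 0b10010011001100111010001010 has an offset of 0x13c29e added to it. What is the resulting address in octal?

0b10010011001100111010001010 = 0o223147212 in octal.
0x13c29e = 0o4741236 in octal.
Add column by column in base 8, right to left:
  2+6 = 0 carry 1
  1+3+1 = 5
  2+2 = 4
  7+1 = 0 carry 1
  4+4+1 = 1 carry 1
  1+7+1 = 1 carry 1
  3+4+1 = 0 carry 1
  2+0+1 = 3
  2+0 = 2

0o230110450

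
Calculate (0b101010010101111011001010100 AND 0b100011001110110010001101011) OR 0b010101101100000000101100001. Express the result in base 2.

0b101010010101111011001010100 AND 0b100011001110110010001101011 = 0b100010000100110010001000000.
Then OR with 0b010101101100000000101100001.

0b110111101100110010101100001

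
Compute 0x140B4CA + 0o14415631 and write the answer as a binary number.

0x140B4CA = 0b1010000001011010011001010 in binary.
0o14415631 = 0b1100100001101110011001 in binary.
Add column by column in base 2, right to left:
  0+1 = 1
  1+0 = 1
  0+0 = 0
  1+1 = 0 carry 1
  0+1+1 = 0 carry 1
  0+0+1 = 1
  1+0 = 1
  1+1 = 0 carry 1
  0+1+1 = 0 carry 1
  0+1+1 = 0 carry 1
  1+0+1 = 0 carry 1
  0+1+1 = 0 carry 1
  1+1+1 = 1 carry 1
  1+0+1 = 0 carry 1
  0+0+1 = 1
  1+0 = 1
  0+0 = 0
  0+1 = 1
  0+0 = 0
  0+0 = 0
  0+1 = 1
  0+1 = 1
  1+0 = 1
  0+0 = 0
  1+0 = 1

0b1011100101101000001100011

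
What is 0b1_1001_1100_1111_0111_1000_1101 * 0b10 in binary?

Multiply each base-2 digit by 2, carrying:
  1×2 = 2 → write 0 carry 1
  0×2+1 = 1 → write 1
  1×2 = 2 → write 0 carry 1
  1×2+1 = 3 → write 1 carry 1
  0×2+1 = 1 → write 1
  0×2 = 0 → write 0
  0×2 = 0 → write 0
  1×2 = 2 → write 0 carry 1
  1×2+1 = 3 → write 1 carry 1
  1×2+1 = 3 → write 1 carry 1
  1×2+1 = 3 → write 1 carry 1
  0×2+1 = 1 → write 1
  1×2 = 2 → write 0 carry 1
  1×2+1 = 3 → write 1 carry 1
  1×2+1 = 3 → write 1 carry 1
  1×2+1 = 3 → write 1 carry 1
  0×2+1 = 1 → write 1
  0×2 = 0 → write 0
  1×2 = 2 → write 0 carry 1
  1×2+1 = 3 → write 1 carry 1
  1×2+1 = 3 → write 1 carry 1
  0×2+1 = 1 → write 1
  0×2 = 0 → write 0
  1×2 = 2 → write 0 carry 1
  1×2+1 = 3 → write 1 carry 1
  remaining carry: 1

0b11001110011110111100011010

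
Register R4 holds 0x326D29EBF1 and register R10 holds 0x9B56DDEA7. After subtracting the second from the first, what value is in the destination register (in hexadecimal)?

0x28B7BC0D4A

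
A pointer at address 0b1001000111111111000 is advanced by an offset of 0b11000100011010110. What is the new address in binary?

0b1100001100011001110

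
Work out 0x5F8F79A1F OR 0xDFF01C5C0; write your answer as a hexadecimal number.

0xDFFF7DFDF

OR each hex digit independently (no carries):
  5|D=D, F|F=F, 8|F=F, F|0=F, 7|1=7, 9|C=D, A|5=F, 1|C=D, F|0=F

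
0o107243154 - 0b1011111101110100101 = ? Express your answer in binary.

0o107243154 = 0b1000111010100011001101100 in binary.
Subtract column by column in base 2:
  0-1 → 1 (borrow)
  0-0-1 → 1 (borrow)
  1-1-1 → 1 (borrow)
  1-0-1 → 0
  0-0 → 0
  1-1 → 0
  1-0 → 1
  0-1 → 1 (borrow)
  0-1-1 → 0 (borrow)
  1-1-1 → 1 (borrow)
  1-0-1 → 0
  0-1 → 1 (borrow)
  0-1-1 → 0 (borrow)
  0-1-1 → 0 (borrow)
  1-1-1 → 1 (borrow)
  0-1-1 → 0 (borrow)
  1-1-1 → 1 (borrow)
  0-0-1 → 1 (borrow)
  1-1-1 → 1 (borrow)
  1-0-1 → 0
  1-0 → 1
  0-0 → 0
  0-0 → 0
  0-0 → 0
  1-0 → 1

0b1000101110100101011000111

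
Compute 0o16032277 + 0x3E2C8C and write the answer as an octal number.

0o35460513

0x3E2C8C = 0o17426214 in octal.
Add column by column in base 8, right to left:
  7+4 = 3 carry 1
  7+1+1 = 1 carry 1
  2+2+1 = 5
  2+6 = 0 carry 1
  3+2+1 = 6
  0+4 = 4
  6+7 = 5 carry 1
  1+1+1 = 3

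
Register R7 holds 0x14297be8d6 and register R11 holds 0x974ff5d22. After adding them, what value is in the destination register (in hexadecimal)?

Add column by column in base 16, right to left:
  6+2 = 8
  d+2 = f
  8+d = 5 carry 1
  e+5+1 = 4 carry 1
  b+f+1 = b carry 1
  7+f+1 = 7 carry 1
  9+4+1 = e
  2+7 = 9
  4+9 = d
  1+0 = 1

0x1d9e7b45f8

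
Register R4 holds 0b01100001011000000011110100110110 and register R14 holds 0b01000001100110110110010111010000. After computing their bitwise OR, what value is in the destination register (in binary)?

0b01100001111110110111110111110110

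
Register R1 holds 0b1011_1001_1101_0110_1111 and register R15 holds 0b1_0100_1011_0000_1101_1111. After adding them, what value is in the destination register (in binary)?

0b1000000100111001001110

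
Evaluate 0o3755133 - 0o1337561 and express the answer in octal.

0o2415352

Subtract column by column in base 8:
  3-1 → 2
  3-6 → 5 (borrow)
  1-5-1 → 3 (borrow)
  5-7-1 → 5 (borrow)
  5-3-1 → 1
  7-3 → 4
  3-1 → 2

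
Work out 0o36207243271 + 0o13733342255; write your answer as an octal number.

0o52142605546

Add column by column in base 8, right to left:
  1+5 = 6
  7+5 = 4 carry 1
  2+2+1 = 5
  3+2 = 5
  4+4 = 0 carry 1
  2+3+1 = 6
  7+3 = 2 carry 1
  0+3+1 = 4
  2+7 = 1 carry 1
  6+3+1 = 2 carry 1
  3+1+1 = 5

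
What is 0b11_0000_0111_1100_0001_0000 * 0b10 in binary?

Multiply each base-2 digit by 2, carrying:
  0×2 = 0 → write 0
  0×2 = 0 → write 0
  0×2 = 0 → write 0
  0×2 = 0 → write 0
  1×2 = 2 → write 0 carry 1
  0×2+1 = 1 → write 1
  0×2 = 0 → write 0
  0×2 = 0 → write 0
  0×2 = 0 → write 0
  0×2 = 0 → write 0
  1×2 = 2 → write 0 carry 1
  1×2+1 = 3 → write 1 carry 1
  1×2+1 = 3 → write 1 carry 1
  1×2+1 = 3 → write 1 carry 1
  1×2+1 = 3 → write 1 carry 1
  0×2+1 = 1 → write 1
  0×2 = 0 → write 0
  0×2 = 0 → write 0
  0×2 = 0 → write 0
  0×2 = 0 → write 0
  1×2 = 2 → write 0 carry 1
  1×2+1 = 3 → write 1 carry 1
  remaining carry: 1

0b11000001111100000100000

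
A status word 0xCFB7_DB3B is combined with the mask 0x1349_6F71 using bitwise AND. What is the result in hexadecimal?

0x03014B31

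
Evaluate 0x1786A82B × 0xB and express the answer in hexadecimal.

0x102C939D9

Multiply each base-16 digit by 11, carrying:
  B×11 = 121 → write 9 carry 7
  2×11+7 = 29 → write D carry 1
  8×11+1 = 89 → write 9 carry 5
  A×11+5 = 115 → write 3 carry 7
  6×11+7 = 73 → write 9 carry 4
  8×11+4 = 92 → write C carry 5
  7×11+5 = 82 → write 2 carry 5
  1×11+5 = 16 → write 0 carry 1
  remaining carry: 1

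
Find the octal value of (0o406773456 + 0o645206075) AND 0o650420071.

0o250000051

Add column by column in base 8, right to left:
  6+5 = 3 carry 1
  5+7+1 = 5 carry 1
  4+0+1 = 5
  3+6 = 1 carry 1
  7+0+1 = 0 carry 1
  7+2+1 = 2 carry 1
  6+5+1 = 4 carry 1
  0+4+1 = 5
  4+6 = 2 carry 1
  final carry 1
Sum = 0o1254201553; now AND with 0o650420071:
  1&0=0, 2&6=2, 5&5=5, 4&0=0, 2&4=0, 0&2=0, 1&0=0, 5&0=0, 5&7=5, 3&1=1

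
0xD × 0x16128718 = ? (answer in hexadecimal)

Multiply each base-16 digit by 13, carrying:
  8×13 = 104 → write 8 carry 6
  1×13+6 = 19 → write 3 carry 1
  7×13+1 = 92 → write C carry 5
  8×13+5 = 109 → write D carry 6
  2×13+6 = 32 → write 0 carry 2
  1×13+2 = 15 → write F
  6×13 = 78 → write E carry 4
  1×13+4 = 17 → write 1 carry 1
  remaining carry: 1

0x11EF0DC38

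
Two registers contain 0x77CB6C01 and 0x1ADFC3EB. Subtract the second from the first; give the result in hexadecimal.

0x5CEBA816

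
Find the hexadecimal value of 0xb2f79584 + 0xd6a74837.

0x1899eddbb

Add column by column in base 16, right to left:
  4+7 = b
  8+3 = b
  5+8 = d
  9+4 = d
  7+7 = e
  f+a = 9 carry 1
  2+6+1 = 9
  b+d = 8 carry 1
  final carry 1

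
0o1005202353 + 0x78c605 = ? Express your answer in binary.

0b1000100011011100101011110000

0o1005202353 = 0b1000000101010000010011101011 in binary.
0x78c605 = 0b11110001100011000000101 in binary.
Add column by column in base 2, right to left:
  1+1 = 0 carry 1
  1+0+1 = 0 carry 1
  0+1+1 = 0 carry 1
  1+0+1 = 0 carry 1
  0+0+1 = 1
  1+0 = 1
  1+0 = 1
  1+0 = 1
  0+0 = 0
  0+1 = 1
  1+1 = 0 carry 1
  0+0+1 = 1
  0+0 = 0
  0+0 = 0
  0+1 = 1
  0+1 = 1
  1+0 = 1
  0+0 = 0
  1+0 = 1
  0+1 = 1
  1+1 = 0 carry 1
  0+1+1 = 0 carry 1
  0+1+1 = 0 carry 1
  0+0+1 = 1
  0+0 = 0
  0+0 = 0
  0+0 = 0
  1+0 = 1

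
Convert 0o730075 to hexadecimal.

0x3b03d

Each octal digit is 3 bits: 7=111 3=011 0=000 0=000 7=111 5=101.
Group the bits into nibbles: 0011 1011 0000 0011 1101 → 3b03d.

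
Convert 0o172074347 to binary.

Each octal digit is 3 bits: 1=001 7=111 2=010 0=000 7=111 4=100 3=011 4=100 7=111.

0b1111010000111100011100111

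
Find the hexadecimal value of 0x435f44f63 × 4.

Multiply each base-16 digit by 4, carrying:
  3×4 = 12 → write c
  6×4 = 24 → write 8 carry 1
  f×4+1 = 61 → write d carry 3
  4×4+3 = 19 → write 3 carry 1
  4×4+1 = 17 → write 1 carry 1
  f×4+1 = 61 → write d carry 3
  5×4+3 = 23 → write 7 carry 1
  3×4+1 = 13 → write d
  4×4 = 16 → write 0 carry 1
  remaining carry: 1

0x10d7d13d8c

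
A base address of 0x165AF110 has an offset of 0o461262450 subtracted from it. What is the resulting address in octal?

0o2145305750

0x165AF110 = 0o2626570420 in octal.
Subtract column by column in base 8:
  0-0 → 0
  2-5 → 5 (borrow)
  4-4-1 → 7 (borrow)
  0-2-1 → 5 (borrow)
  7-6-1 → 0
  5-2 → 3
  6-1 → 5
  2-6 → 4 (borrow)
  6-4-1 → 1
  2-0 → 2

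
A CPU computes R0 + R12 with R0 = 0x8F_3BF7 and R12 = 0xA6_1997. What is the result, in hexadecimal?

Add column by column in base 16, right to left:
  7+7 = E
  F+9 = 8 carry 1
  B+9+1 = 5 carry 1
  3+1+1 = 5
  F+6 = 5 carry 1
  8+A+1 = 3 carry 1
  final carry 1

0x135558E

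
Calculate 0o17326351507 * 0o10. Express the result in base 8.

0o173263515070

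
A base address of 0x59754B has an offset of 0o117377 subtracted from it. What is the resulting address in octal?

0o26153114

0x59754B = 0o26272513 in octal.
Subtract column by column in base 8:
  3-7 → 4 (borrow)
  1-7-1 → 1 (borrow)
  5-3-1 → 1
  2-7 → 3 (borrow)
  7-1-1 → 5
  2-1 → 1
  6-0 → 6
  2-0 → 2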